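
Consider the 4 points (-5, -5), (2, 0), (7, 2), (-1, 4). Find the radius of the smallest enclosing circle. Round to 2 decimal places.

By Welzl's lemma the MEC is supported by two points (diametrically opposite) or three points (on a circumcircle).
The farthest pair is (-5, -5)–(7, 2) with squared distance 193. The circle on this segment as diameter has centre (1, -1.5) and r² = 193/4 = 48.25.
Check (2, 0): distance² to centre = 3.25 ≤ 48.25, so it lies inside.
All remaining points lie in this disk, and no smaller disk contains both endpoints, so this is the minimum enclosing circle.
r = √(48.25) ≈ 6.95.

6.95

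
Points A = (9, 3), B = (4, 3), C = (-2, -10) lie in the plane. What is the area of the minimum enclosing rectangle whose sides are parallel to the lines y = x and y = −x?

84

In coordinates u = x + y, v = x − y the rectangle is axis-aligned; the map (x,y)→(u,v) scales areas by 2.
u-values: 12, 7, -12; range = 12 − (-12) = 24.
v-values: 6, 1, 8; range = 8 − 1 = 7.
Area = (24 × 7) / 2 = 84.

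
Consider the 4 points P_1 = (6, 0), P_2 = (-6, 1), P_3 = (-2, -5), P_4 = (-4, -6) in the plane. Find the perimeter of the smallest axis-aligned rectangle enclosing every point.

Width = max x − min x = 6 − (-6) = 12.
Height = max y − min y = 1 − (-6) = 7.
Perimeter = 2(12 + 7) = 38.

38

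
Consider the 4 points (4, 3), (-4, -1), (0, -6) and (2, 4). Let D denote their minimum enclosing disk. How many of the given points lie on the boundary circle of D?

By Welzl's lemma the MEC is supported by two points (diametrically opposite) or three points (on a circumcircle).
The farthest pair is (0, -6)–(2, 4) with squared distance 104. The circle on this segment as diameter has centre (1, -1) and r² = 104/4 = 26.
Check (4, 3): distance² to centre = 25 ≤ 26, so it lies inside.
All remaining points lie in this disk, and no smaller disk contains both endpoints, so this is the minimum enclosing circle.
The points at distance exactly r from the centre are (0, -6), (2, 4) — 2 points.

2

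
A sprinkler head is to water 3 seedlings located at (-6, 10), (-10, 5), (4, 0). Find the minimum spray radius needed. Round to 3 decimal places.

7.479

Call the three points A, B, C in the order given.
Side lengths²: AB² = 41, AC² = 200, BC² = 221.
Since BC² = 221 < 200 + 41 = 241, the triangle is acute, so the smallest enclosing circle is the circumcircle.
Circumcentre = (-49/18, 59/18), r² = 9061/162.
r = √(9061/162) ≈ 7.479.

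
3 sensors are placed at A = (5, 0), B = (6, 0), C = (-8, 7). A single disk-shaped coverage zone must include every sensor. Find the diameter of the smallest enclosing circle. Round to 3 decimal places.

Side lengths²: AB² = 1, AC² = 218, BC² = 245.
Since BC² = 245 ≥ 218 + 1 = 219, the angle opposite BC is not acute, so the smallest enclosing circle has BC as diameter.
Centre = midpoint of BC = (-1, 3.5), r² = 245/4 = 61.25.
Diameter = 2r = 2√(61.25) ≈ 15.652.

15.652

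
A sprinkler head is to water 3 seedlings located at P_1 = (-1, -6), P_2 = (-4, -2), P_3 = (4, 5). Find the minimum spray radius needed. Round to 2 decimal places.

Side lengths²: P_1P_2² = 25, P_1P_3² = 146, P_2P_3² = 113.
Since P_1P_3² = 146 ≥ 113 + 25 = 138, the angle opposite P_1P_3 is not acute, so the smallest enclosing circle has P_1P_3 as diameter.
Centre = midpoint of P_1P_3 = (1.5, -0.5), r² = 146/4 = 36.5.
r = √(36.5) ≈ 6.04.

6.04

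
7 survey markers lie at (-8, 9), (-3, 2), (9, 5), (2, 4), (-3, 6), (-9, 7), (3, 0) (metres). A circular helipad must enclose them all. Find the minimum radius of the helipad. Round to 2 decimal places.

By Welzl's lemma the MEC is supported by two points (diametrically opposite) or three points (on a circumcircle).
The farthest pair is (9, 5)–(-9, 7) with squared distance 328. The circle on this segment as diameter has centre (0, 6) and r² = 328/4 = 82.
Check (-8, 9): distance² to centre = 73 ≤ 82, so it lies inside.
All remaining points lie in this disk, and no smaller disk contains both endpoints, so this is the minimum enclosing circle.
r = √82 ≈ 9.06.

9.06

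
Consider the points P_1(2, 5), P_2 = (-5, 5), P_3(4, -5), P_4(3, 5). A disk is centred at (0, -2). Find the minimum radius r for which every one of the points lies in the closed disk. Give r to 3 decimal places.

8.602

The required radius is the distance from (0, -2) to the farthest point.
Squared distances: 53, 74, 25, 58.
Maximum is 74, attained at P_2.
r = √74 ≈ 8.602.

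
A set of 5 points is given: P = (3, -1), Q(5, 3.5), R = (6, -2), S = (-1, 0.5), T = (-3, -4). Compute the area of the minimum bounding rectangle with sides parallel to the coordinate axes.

67.5

x ranges over [-3, 6], width 9.
y ranges over [-4, 3.5], height 7.5.
Area = 9 × 7.5 = 67.5.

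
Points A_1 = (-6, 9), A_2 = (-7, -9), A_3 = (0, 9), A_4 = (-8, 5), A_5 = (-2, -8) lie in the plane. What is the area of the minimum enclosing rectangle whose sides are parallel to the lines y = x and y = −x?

262.5

In coordinates u = x + y, v = x − y the rectangle is axis-aligned; the map (x,y)→(u,v) scales areas by 2.
u-values: 3, -16, 9, -3, -10; range = 9 − (-16) = 25.
v-values: -15, 2, -9, -13, 6; range = 6 − (-15) = 21.
Area = (25 × 21) / 2 = 262.5.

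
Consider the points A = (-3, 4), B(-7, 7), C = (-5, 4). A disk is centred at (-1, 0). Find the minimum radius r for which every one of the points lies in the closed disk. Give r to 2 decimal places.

9.22

The required radius is the distance from (-1, 0) to the farthest point.
Squared distances: 20, 85, 32.
Maximum is 85, attained at B.
r = √85 ≈ 9.22.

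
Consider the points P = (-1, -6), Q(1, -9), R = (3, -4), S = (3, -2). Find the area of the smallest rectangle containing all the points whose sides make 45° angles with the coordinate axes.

In coordinates u = x + y, v = x − y the rectangle is axis-aligned; the map (x,y)→(u,v) scales areas by 2.
u-values: -7, -8, -1, 1; range = 1 − (-8) = 9.
v-values: 5, 10, 7, 5; range = 10 − 5 = 5.
Area = (9 × 5) / 2 = 22.5.

22.5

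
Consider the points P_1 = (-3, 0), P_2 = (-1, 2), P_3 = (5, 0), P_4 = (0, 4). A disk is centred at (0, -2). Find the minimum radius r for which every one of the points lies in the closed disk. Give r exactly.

6

The required radius is the distance from (0, -2) to the farthest point.
Squared distances: 13, 17, 29, 36.
Maximum is 36, attained at P_4.
r = √36 = 6.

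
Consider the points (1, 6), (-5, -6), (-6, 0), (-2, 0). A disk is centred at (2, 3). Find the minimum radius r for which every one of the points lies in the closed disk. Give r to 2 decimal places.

11.40

The required radius is the distance from (2, 3) to the farthest point.
Squared distances: 10, 130, 73, 25.
Maximum is 130, attained at (-5, -6).
r = √130 ≈ 11.40.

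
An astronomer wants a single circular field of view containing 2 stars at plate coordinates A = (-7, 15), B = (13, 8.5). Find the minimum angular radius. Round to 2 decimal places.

The smallest circle enclosing two points has them as diameter endpoints.
Centre = midpoint = (3, 11.75); r² = |AB|²/4 = 442.25/4 = 110.5625.
r = √(110.5625) ≈ 10.51.

10.51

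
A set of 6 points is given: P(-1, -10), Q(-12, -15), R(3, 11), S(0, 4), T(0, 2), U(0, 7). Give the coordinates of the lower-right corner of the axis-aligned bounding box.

x-range [-12, 3], y-range [-15, 11].
The lower-right corner is (3, -15).

(3, -15)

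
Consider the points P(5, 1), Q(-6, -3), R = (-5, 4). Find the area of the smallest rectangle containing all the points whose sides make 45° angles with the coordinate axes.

In coordinates u = x + y, v = x − y the rectangle is axis-aligned; the map (x,y)→(u,v) scales areas by 2.
u-values: 6, -9, -1; range = 6 − (-9) = 15.
v-values: 4, -3, -9; range = 4 − (-9) = 13.
Area = (15 × 13) / 2 = 97.5.

97.5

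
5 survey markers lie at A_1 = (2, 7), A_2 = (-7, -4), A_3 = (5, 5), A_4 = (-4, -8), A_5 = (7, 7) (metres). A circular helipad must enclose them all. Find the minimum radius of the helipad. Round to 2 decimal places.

The minimum enclosing circle of a finite set is fixed by two of the points (as a diameter) or three (as a circumcircle).
The farthest pair is A_4–A_5 with squared distance 346. The circle on this segment as diameter has centre (1.5, -0.5) and r² = 346/4 = 86.5.
Check A_1: distance² to centre = 56.5 ≤ 86.5, so it lies inside.
All remaining points lie in this disk, and no smaller disk contains both endpoints, so this is the minimum enclosing circle.
r = √(86.5) ≈ 9.30.

9.30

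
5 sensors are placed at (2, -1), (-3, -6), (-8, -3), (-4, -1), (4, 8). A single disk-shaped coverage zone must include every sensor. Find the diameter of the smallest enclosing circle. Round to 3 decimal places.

By Welzl's lemma the MEC is supported by two points (diametrically opposite) or three points (on a circumcircle).
The minimum enclosing circle is determined by three boundary points: (-3, -6), (-8, -3), (4, 8).
Their circumcentre is (-41/26, 53/26) with r² = 22525/338.
The farthest remaining point (2, -1) is at distance² 7445/338 ≤ 22525/338.
Diameter = 2r = 2√(22525/338) ≈ 16.327.

16.327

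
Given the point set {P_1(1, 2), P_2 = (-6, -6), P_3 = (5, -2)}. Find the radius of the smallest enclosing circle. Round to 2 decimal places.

5.87

Side lengths²: P_1P_2² = 113, P_1P_3² = 32, P_2P_3² = 137.
Since P_2P_3² = 137 < 113 + 32 = 145, the triangle is acute, so the smallest enclosing circle is the circumcircle.
Circumcentre = (-19/30, -109/30), r² = 15481/450.
r = √(15481/450) ≈ 5.87.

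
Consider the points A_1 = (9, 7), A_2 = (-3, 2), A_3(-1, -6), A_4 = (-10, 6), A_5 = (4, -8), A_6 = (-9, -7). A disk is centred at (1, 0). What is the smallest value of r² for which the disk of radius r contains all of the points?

The required radius is the distance from (1, 0) to the farthest point.
Squared distances: 113, 20, 40, 157, 73, 149.
Maximum is 157, attained at A_4.

157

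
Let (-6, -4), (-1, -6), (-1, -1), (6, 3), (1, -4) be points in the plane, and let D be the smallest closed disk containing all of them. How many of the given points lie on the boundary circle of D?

2

The minimum enclosing circle of a finite set is fixed by two of the points (as a diameter) or three (as a circumcircle).
The farthest pair is (-6, -4)–(6, 3) with squared distance 193. The circle on this segment as diameter has centre (0, -0.5) and r² = 193/4 = 48.25.
Check (-1, -6): distance² to centre = 31.25 ≤ 48.25, so it lies inside.
All remaining points lie in this disk, and no smaller disk contains both endpoints, so this is the minimum enclosing circle.
The points at distance exactly r from the centre are (-6, -4), (6, 3) — 2 points.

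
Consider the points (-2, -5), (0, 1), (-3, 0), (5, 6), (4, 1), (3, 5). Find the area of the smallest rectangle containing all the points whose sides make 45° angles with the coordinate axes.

In coordinates u = x + y, v = x − y the rectangle is axis-aligned; the map (x,y)→(u,v) scales areas by 2.
u-values: -7, 1, -3, 11, 5, 8; range = 11 − (-7) = 18.
v-values: 3, -1, -3, -1, 3, -2; range = 3 − (-3) = 6.
Area = (18 × 6) / 2 = 54.

54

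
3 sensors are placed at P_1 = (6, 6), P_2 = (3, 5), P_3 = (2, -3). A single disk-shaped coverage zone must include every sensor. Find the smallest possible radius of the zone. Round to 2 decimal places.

Side lengths²: P_1P_2² = 10, P_1P_3² = 97, P_2P_3² = 65.
Since P_1P_3² = 97 ≥ 65 + 10 = 75, the angle opposite P_1P_3 is not acute, so the smallest enclosing circle has P_1P_3 as diameter.
Centre = midpoint of P_1P_3 = (4, 1.5), r² = 97/4 = 24.25.
r = √(24.25) ≈ 4.92.

4.92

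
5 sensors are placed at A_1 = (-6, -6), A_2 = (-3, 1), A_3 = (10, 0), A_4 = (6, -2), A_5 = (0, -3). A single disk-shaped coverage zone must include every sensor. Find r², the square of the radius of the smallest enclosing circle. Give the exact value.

The minimum enclosing circle of a finite set is fixed by two of the points (as a diameter) or three (as a circumcircle).
The farthest pair is A_1–A_3 with squared distance 292. The circle on this segment as diameter has centre (2, -3) and r² = 292/4 = 73.
Check A_2: distance² to centre = 41 ≤ 73, so it lies inside.
All remaining points lie in this disk, and no smaller disk contains both endpoints, so this is the minimum enclosing circle.

73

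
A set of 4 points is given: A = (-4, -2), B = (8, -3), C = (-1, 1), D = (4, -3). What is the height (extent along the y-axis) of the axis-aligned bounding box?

4

max y = 1, min y = -3, so height = 4.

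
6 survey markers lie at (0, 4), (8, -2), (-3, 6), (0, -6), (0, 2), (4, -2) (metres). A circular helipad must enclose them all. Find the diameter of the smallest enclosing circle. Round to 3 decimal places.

The minimum enclosing circle is determined by three boundary points: (8, -2), (-3, 6), (0, -6).
Their circumcentre is (29/18, 7/9) with r² = 15725/324.
The farthest remaining point (4, -2) is at distance² 4349/324 ≤ 15725/324.
Diameter = 2r = 2√(15725/324) ≈ 13.933.

13.933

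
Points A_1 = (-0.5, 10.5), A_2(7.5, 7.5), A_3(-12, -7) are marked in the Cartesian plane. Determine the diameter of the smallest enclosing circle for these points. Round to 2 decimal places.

Side lengths²: A_1A_2² = 73, A_1A_3² = 438.5, A_2A_3² = 590.5.
Since A_2A_3² = 590.5 ≥ 438.5 + 73 = 511.5, the angle opposite A_2A_3 is not acute, so the smallest enclosing circle has A_2A_3 as diameter.
Centre = midpoint of A_2A_3 = (-2.25, 0.25), r² = 590.5/4 = 147.625.
Diameter = 2r = 2√(147.625) ≈ 24.30.

24.30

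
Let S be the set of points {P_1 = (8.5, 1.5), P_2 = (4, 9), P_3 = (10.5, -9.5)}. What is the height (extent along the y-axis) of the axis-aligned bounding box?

max y = 9, min y = -9.5, so height = 18.5.

18.5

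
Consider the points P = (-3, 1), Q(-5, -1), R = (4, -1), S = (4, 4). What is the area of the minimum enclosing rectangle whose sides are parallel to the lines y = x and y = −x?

63

In coordinates u = x + y, v = x − y the rectangle is axis-aligned; the map (x,y)→(u,v) scales areas by 2.
u-values: -2, -6, 3, 8; range = 8 − (-6) = 14.
v-values: -4, -4, 5, 0; range = 5 − (-4) = 9.
Area = (14 × 9) / 2 = 63.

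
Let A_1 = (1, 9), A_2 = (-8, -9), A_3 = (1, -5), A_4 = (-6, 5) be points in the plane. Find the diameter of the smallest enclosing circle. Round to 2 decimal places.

A smallest enclosing disk is always determined by at most three of the input points on its boundary.
The farthest pair is A_1–A_2 with squared distance 405. The circle on this segment as diameter has centre (-3.5, 0) and r² = 405/4 = 101.25.
Check A_3: distance² to centre = 45.25 ≤ 101.25, so it lies inside.
All remaining points lie in this disk, and no smaller disk contains both endpoints, so this is the minimum enclosing circle.
Diameter = 2r = 2√(101.25) ≈ 20.12.

20.12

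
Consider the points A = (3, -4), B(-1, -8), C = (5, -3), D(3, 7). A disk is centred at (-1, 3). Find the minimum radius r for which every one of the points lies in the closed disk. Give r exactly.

11

The required radius is the distance from (-1, 3) to the farthest point.
Squared distances: 65, 121, 72, 32.
Maximum is 121, attained at B.
r = √121 = 11.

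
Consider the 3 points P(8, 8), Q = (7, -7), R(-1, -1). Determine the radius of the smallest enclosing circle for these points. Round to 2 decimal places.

7.59

Side lengths²: PQ² = 226, PR² = 162, QR² = 100.
Since PQ² = 226 < 162 + 100 = 262, the triangle is acute, so the smallest enclosing circle is the circumcircle.
Circumcentre = (45/7, 4/7), r² = 2825/49.
r = √(2825/49) ≈ 7.59.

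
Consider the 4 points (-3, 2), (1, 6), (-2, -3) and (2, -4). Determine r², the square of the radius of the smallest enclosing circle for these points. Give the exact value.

A smallest enclosing disk is always determined by at most three of the input points on its boundary.
The minimum enclosing circle is determined by three boundary points: (1, 6), (-2, -3), (2, -4).
Their circumcentre is (29/26, 25/26) with r² = 8585/338.
The farthest remaining point (-3, 2) is at distance² 6089/338 ≤ 8585/338.

8585/338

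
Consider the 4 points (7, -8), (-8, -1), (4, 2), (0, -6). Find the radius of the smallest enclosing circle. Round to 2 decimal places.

By Welzl's lemma the MEC is supported by two points (diametrically opposite) or three points (on a circumcircle).
The farthest pair is (7, -8)–(-8, -1) with squared distance 274. The circle on this segment as diameter has centre (-0.5, -4.5) and r² = 274/4 = 68.5.
Check (4, 2): distance² to centre = 62.5 ≤ 68.5, so it lies inside.
All remaining points lie in this disk, and no smaller disk contains both endpoints, so this is the minimum enclosing circle.
r = √(68.5) ≈ 8.28.

8.28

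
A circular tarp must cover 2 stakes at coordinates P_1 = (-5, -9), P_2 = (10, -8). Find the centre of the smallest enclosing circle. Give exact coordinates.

(2.5, -8.5)

The smallest circle enclosing two points has them as diameter endpoints.
Centre = midpoint = (2.5, -8.5); r² = |P_1P_2|²/4 = 226/4 = 56.5.
Centre = (2.5, -8.5).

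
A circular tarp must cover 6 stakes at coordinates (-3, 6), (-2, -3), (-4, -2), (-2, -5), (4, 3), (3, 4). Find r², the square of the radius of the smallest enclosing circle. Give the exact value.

44225/1369

The minimum enclosing circle of a finite set is fixed by two of the points (as a diameter) or three (as a circumcircle).
The minimum enclosing circle is determined by three boundary points: (-3, 6), (-2, -5), (4, 3).
Their circumcentre is (-43/37, 23/37) with r² = 44225/1369.
The farthest remaining point (3, 4) is at distance² 39341/1369 ≤ 44225/1369.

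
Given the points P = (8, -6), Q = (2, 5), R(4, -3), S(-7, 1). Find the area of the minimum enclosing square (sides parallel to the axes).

225

The bounding box has width 15 and height 11.
An axis-aligned square enclosing the set must have side ≥ max(width, height).
So the minimum side is max(15, 11) = 15.
Area = 15² = 225.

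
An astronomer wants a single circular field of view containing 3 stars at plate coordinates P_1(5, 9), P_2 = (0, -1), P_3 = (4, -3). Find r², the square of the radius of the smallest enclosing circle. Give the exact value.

36.25

Side lengths²: P_1P_2² = 125, P_1P_3² = 145, P_2P_3² = 20.
Since P_1P_3² = 145 ≥ 125 + 20 = 145, the angle opposite P_1P_3 is not acute, so the smallest enclosing circle has P_1P_3 as diameter.
Centre = midpoint of P_1P_3 = (4.5, 3), r² = 145/4 = 36.25.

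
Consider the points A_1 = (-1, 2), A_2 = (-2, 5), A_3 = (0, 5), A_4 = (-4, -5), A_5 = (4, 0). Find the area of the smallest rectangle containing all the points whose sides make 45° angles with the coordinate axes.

In coordinates u = x + y, v = x − y the rectangle is axis-aligned; the map (x,y)→(u,v) scales areas by 2.
u-values: 1, 3, 5, -9, 4; range = 5 − (-9) = 14.
v-values: -3, -7, -5, 1, 4; range = 4 − (-7) = 11.
Area = (14 × 11) / 2 = 77.

77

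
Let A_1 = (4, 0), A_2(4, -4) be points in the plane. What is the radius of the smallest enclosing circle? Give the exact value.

The smallest circle enclosing two points has them as diameter endpoints.
Centre = midpoint = (4, -2); r² = |A_1A_2|²/4 = 16/4 = 4.
r = √4 = 2.

2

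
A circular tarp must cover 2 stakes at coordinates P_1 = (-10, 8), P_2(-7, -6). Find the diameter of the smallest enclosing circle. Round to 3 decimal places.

14.318

The smallest circle enclosing two points has them as diameter endpoints.
Centre = midpoint = (-8.5, 1); r² = |P_1P_2|²/4 = 205/4 = 51.25.
Diameter = 2r = 2√(51.25) ≈ 14.318.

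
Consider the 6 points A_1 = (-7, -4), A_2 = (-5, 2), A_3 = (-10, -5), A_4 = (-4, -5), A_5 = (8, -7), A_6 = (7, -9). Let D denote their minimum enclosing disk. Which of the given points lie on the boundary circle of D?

The minimum enclosing circle of a finite set is fixed by two of the points (as a diameter) or three (as a circumcircle).
The farthest pair is A_3–A_5 with squared distance 328. The circle on this segment as diameter has centre (-1, -6) and r² = 328/4 = 82.
Check A_1: distance² to centre = 40 ≤ 82, so it lies inside.
All remaining points lie in this disk, and no smaller disk contains both endpoints, so this is the minimum enclosing circle.
The points at distance exactly r from the centre are A_3, A_5 — 2 points.

A_3, A_5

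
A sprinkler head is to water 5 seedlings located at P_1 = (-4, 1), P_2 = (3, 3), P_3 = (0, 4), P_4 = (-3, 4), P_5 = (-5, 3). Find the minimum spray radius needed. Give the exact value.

The farthest pair is P_2–P_5 with squared distance 64. The circle on this segment as diameter has centre (-1, 3) and r² = 64/4 = 16.
Check P_1: distance² to centre = 13 ≤ 16, so it lies inside.
All remaining points lie in this disk, and no smaller disk contains both endpoints, so this is the minimum enclosing circle.
r = √16 = 4.

4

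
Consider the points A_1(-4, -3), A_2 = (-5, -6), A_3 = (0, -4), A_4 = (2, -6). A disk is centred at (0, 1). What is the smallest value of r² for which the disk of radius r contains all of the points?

74

The required radius is the distance from (0, 1) to the farthest point.
Squared distances: 32, 74, 25, 53.
Maximum is 74, attained at A_2.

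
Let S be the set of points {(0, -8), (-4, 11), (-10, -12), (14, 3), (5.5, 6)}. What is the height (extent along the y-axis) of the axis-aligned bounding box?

max y = 11, min y = -12, so height = 23.

23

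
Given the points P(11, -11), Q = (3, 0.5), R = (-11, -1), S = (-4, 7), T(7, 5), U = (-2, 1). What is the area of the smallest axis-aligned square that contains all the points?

The bounding box has width 22 and height 18.
An axis-aligned square enclosing the set must have side ≥ max(width, height).
So the minimum side is max(22, 18) = 22.
Area = 22² = 484.

484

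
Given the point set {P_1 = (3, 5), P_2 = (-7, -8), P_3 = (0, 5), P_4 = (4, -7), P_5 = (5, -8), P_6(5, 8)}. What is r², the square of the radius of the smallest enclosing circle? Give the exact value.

100

The minimum enclosing circle of a finite set is fixed by two of the points (as a diameter) or three (as a circumcircle).
The farthest pair is P_2–P_6 with squared distance 400. The circle on this segment as diameter has centre (-1, 0) and r² = 400/4 = 100.
Check P_1: distance² to centre = 41 ≤ 100, so it lies inside.
All remaining points lie in this disk, and no smaller disk contains both endpoints, so this is the minimum enclosing circle.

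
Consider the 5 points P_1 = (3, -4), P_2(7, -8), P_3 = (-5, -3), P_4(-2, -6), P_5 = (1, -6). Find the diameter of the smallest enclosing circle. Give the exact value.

13

A smallest enclosing disk is always determined by at most three of the input points on its boundary.
The farthest pair is P_2–P_3 with squared distance 169. The circle on this segment as diameter has centre (1, -5.5) and r² = 169/4 = 42.25.
Check P_1: distance² to centre = 6.25 ≤ 42.25, so it lies inside.
All remaining points lie in this disk, and no smaller disk contains both endpoints, so this is the minimum enclosing circle.
Diameter = 2r = 2√(42.25) = 13.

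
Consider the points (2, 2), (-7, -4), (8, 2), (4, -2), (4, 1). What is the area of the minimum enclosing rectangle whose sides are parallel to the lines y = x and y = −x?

In coordinates u = x + y, v = x − y the rectangle is axis-aligned; the map (x,y)→(u,v) scales areas by 2.
u-values: 4, -11, 10, 2, 5; range = 10 − (-11) = 21.
v-values: 0, -3, 6, 6, 3; range = 6 − (-3) = 9.
Area = (21 × 9) / 2 = 94.5.

94.5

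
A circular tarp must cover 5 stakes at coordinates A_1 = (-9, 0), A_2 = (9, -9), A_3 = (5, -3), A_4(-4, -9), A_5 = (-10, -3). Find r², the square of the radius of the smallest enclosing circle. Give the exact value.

By Welzl's lemma the MEC is supported by two points (diametrically opposite) or three points (on a circumcircle).
The minimum enclosing circle is determined by three boundary points: A_1, A_2, A_5.
Their circumcentre is (-1/14, -65/14) with r² = 9925/98.
The farthest remaining point A_4 is at distance² 3373/98 ≤ 9925/98.

9925/98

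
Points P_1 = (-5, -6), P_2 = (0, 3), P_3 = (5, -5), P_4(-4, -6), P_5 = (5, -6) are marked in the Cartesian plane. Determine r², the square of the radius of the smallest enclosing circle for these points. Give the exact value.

By Welzl's lemma the MEC is supported by two points (diametrically opposite) or three points (on a circumcircle).
The minimum enclosing circle is determined by three boundary points: P_1, P_2, P_5.
Their circumcentre is (0, -26/9) with r² = 2809/81.
The farthest remaining point P_3 is at distance² 2386/81 ≤ 2809/81.

2809/81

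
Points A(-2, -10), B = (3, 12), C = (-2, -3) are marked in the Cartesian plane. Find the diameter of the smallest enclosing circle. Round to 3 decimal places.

22.561

Side lengths²: AB² = 509, AC² = 49, BC² = 250.
Since AB² = 509 ≥ 250 + 49 = 299, the angle opposite AB is not acute, so the smallest enclosing circle has AB as diameter.
Centre = midpoint of AB = (0.5, 1), r² = 509/4 = 127.25.
Diameter = 2r = 2√(127.25) ≈ 22.561.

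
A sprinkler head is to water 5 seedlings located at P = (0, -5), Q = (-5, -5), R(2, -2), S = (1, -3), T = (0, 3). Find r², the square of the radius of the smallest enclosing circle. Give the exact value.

22.25

By Welzl's lemma the MEC is supported by two points (diametrically opposite) or three points (on a circumcircle).
The farthest pair is Q–T with squared distance 89. The circle on this segment as diameter has centre (-2.5, -1) and r² = 89/4 = 22.25.
Check P: distance² to centre = 22.25 ≤ 22.25, so it lies inside.
All remaining points lie in this disk, and no smaller disk contains both endpoints, so this is the minimum enclosing circle.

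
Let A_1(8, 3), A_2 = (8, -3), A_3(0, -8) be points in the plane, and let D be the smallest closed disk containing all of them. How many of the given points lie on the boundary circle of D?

2

Side lengths²: A_1A_2² = 36, A_1A_3² = 185, A_2A_3² = 89.
Since A_1A_3² = 185 ≥ 89 + 36 = 125, the angle opposite A_1A_3 is not acute, so the smallest enclosing circle has A_1A_3 as diameter.
Centre = midpoint of A_1A_3 = (4, -2.5), r² = 185/4 = 46.25.
The points at distance exactly r from the centre are A_1, A_3 — 2 points.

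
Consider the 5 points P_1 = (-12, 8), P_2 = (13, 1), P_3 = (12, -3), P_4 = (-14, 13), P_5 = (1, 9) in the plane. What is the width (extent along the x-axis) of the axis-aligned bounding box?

27

max x = 13, min x = -14, so width = 27.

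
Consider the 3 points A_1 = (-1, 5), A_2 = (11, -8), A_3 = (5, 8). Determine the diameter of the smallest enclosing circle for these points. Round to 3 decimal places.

Side lengths²: A_1A_2² = 313, A_1A_3² = 45, A_2A_3² = 292.
Since A_1A_2² = 313 < 292 + 45 = 337, the triangle is acute, so the smallest enclosing circle is the circumcircle.
Circumcentre = (108/19, -33/38), r² = 114245/1444.
Diameter = 2r = 2√(114245/1444) ≈ 17.790.

17.790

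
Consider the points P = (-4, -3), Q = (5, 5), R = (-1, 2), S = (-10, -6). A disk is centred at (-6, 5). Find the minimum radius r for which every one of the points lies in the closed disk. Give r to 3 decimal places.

The required radius is the distance from (-6, 5) to the farthest point.
Squared distances: 68, 121, 34, 137.
Maximum is 137, attained at S.
r = √137 ≈ 11.705.

11.705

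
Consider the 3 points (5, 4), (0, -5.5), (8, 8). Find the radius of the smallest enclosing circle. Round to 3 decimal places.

7.846

Call the three points A, B, C in the order given.
Side lengths²: AB² = 115.25, AC² = 25, BC² = 246.25.
Since BC² = 246.25 ≥ 115.25 + 25 = 140.25, the angle opposite BC is not acute, so the smallest enclosing circle has BC as diameter.
Centre = midpoint of BC = (4, 1.25), r² = 246.25/4 = 61.5625.
r = √(61.5625) ≈ 7.846.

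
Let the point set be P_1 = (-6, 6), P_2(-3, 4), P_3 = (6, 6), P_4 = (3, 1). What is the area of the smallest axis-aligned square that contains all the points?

144

The bounding box has width 12 and height 5.
An axis-aligned square enclosing the set must have side ≥ max(width, height).
So the minimum side is max(12, 5) = 12.
Area = 12² = 144.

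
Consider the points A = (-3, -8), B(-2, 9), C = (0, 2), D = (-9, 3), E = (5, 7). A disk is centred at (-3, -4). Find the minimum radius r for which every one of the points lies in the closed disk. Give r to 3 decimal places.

13.601

The required radius is the distance from (-3, -4) to the farthest point.
Squared distances: 16, 170, 45, 85, 185.
Maximum is 185, attained at E.
r = √185 ≈ 13.601.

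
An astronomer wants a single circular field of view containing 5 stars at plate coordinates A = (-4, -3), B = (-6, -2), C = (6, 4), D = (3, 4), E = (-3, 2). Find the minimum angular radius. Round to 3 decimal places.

The farthest pair is B–C with squared distance 180. The circle on this segment as diameter has centre (0, 1) and r² = 180/4 = 45.
Check A: distance² to centre = 32 ≤ 45, so it lies inside.
All remaining points lie in this disk, and no smaller disk contains both endpoints, so this is the minimum enclosing circle.
r = √45 ≈ 6.708.

6.708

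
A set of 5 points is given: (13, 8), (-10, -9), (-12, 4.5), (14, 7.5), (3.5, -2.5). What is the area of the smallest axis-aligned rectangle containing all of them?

442

x ranges over [-12, 14], width 26.
y ranges over [-9, 8], height 17.
Area = 26 × 17 = 442.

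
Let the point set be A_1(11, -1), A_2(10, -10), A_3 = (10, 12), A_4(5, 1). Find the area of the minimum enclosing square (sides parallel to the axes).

The bounding box has width 6 and height 22.
An axis-aligned square enclosing the set must have side ≥ max(width, height).
So the minimum side is max(6, 22) = 22.
Area = 22² = 484.

484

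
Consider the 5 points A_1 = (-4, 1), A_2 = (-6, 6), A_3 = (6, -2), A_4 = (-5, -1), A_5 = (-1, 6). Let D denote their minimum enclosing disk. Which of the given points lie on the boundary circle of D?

A_2, A_3

The farthest pair is A_2–A_3 with squared distance 208. The circle on this segment as diameter has centre (0, 2) and r² = 208/4 = 52.
Check A_1: distance² to centre = 17 ≤ 52, so it lies inside.
All remaining points lie in this disk, and no smaller disk contains both endpoints, so this is the minimum enclosing circle.
The points at distance exactly r from the centre are A_2, A_3 — 2 points.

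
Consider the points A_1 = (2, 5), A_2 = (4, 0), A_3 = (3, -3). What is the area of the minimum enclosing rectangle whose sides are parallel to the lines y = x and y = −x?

In coordinates u = x + y, v = x − y the rectangle is axis-aligned; the map (x,y)→(u,v) scales areas by 2.
u-values: 7, 4, 0; range = 7 − 0 = 7.
v-values: -3, 4, 6; range = 6 − (-3) = 9.
Area = (7 × 9) / 2 = 31.5.

31.5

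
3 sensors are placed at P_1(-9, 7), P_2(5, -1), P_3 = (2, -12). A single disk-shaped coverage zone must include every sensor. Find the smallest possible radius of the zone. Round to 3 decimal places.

10.977

Side lengths²: P_1P_2² = 260, P_1P_3² = 482, P_2P_3² = 130.
Since P_1P_3² = 482 ≥ 260 + 130 = 390, the angle opposite P_1P_3 is not acute, so the smallest enclosing circle has P_1P_3 as diameter.
Centre = midpoint of P_1P_3 = (-3.5, -2.5), r² = 482/4 = 120.5.
r = √(120.5) ≈ 10.977.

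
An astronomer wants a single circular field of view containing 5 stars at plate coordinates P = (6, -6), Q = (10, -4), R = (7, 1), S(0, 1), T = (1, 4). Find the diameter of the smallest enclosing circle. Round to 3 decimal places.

The minimum enclosing circle of a finite set is fixed by two of the points (as a diameter) or three (as a circumcircle).
The farthest pair is Q–T with squared distance 145. The circle on this segment as diameter has centre (5.5, 0) and r² = 145/4 = 36.25.
Check P: distance² to centre = 36.25 ≤ 36.25, so it lies inside.
All remaining points lie in this disk, and no smaller disk contains both endpoints, so this is the minimum enclosing circle.
Diameter = 2r = 2√(36.25) ≈ 12.042.

12.042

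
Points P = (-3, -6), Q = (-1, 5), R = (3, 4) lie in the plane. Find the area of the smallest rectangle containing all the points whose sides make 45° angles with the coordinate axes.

72

In coordinates u = x + y, v = x − y the rectangle is axis-aligned; the map (x,y)→(u,v) scales areas by 2.
u-values: -9, 4, 7; range = 7 − (-9) = 16.
v-values: 3, -6, -1; range = 3 − (-6) = 9.
Area = (16 × 9) / 2 = 72.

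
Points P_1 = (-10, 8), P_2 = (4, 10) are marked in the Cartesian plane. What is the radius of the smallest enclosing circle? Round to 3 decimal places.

The smallest circle enclosing two points has them as diameter endpoints.
Centre = midpoint = (-3, 9); r² = |P_1P_2|²/4 = 200/4 = 50.
r = √50 ≈ 7.071.

7.071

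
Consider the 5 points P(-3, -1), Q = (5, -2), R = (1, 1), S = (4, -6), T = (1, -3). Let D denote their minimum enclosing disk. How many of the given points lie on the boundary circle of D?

By Welzl's lemma the MEC is supported by two points (diametrically opposite) or three points (on a circumcircle).
The minimum enclosing circle is determined by three boundary points: P, Q, S.
Their circumcentre is (53/66, -203/66) with r² = 40885/2178.
The farthest remaining point R is at distance² 36265/2178 ≤ 40885/2178.
The points at distance exactly r from the centre are P, Q, S — 3 points.

3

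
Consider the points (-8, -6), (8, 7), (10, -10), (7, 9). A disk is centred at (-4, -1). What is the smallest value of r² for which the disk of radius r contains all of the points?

The required radius is the distance from (-4, -1) to the farthest point.
Squared distances: 41, 208, 277, 221.
Maximum is 277, attained at (10, -10).

277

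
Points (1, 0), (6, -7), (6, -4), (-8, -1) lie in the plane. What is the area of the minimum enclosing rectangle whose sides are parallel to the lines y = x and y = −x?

In coordinates u = x + y, v = x − y the rectangle is axis-aligned; the map (x,y)→(u,v) scales areas by 2.
u-values: 1, -1, 2, -9; range = 2 − (-9) = 11.
v-values: 1, 13, 10, -7; range = 13 − (-7) = 20.
Area = (11 × 20) / 2 = 110.

110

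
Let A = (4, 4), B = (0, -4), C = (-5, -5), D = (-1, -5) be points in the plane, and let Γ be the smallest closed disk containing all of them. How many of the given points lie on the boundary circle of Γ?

2

The minimum enclosing circle of a finite set is fixed by two of the points (as a diameter) or three (as a circumcircle).
The farthest pair is A–C with squared distance 162. The circle on this segment as diameter has centre (-0.5, -0.5) and r² = 162/4 = 40.5.
Check B: distance² to centre = 12.5 ≤ 40.5, so it lies inside.
All remaining points lie in this disk, and no smaller disk contains both endpoints, so this is the minimum enclosing circle.
The points at distance exactly r from the centre are A, C — 2 points.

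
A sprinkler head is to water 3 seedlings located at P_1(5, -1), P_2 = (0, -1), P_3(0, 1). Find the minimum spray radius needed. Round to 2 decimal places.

2.69

Side lengths²: P_1P_2² = 25, P_1P_3² = 29, P_2P_3² = 4.
Since P_1P_3² = 29 ≥ 25 + 4 = 29, the angle opposite P_1P_3 is not acute, so the smallest enclosing circle has P_1P_3 as diameter.
Centre = midpoint of P_1P_3 = (2.5, 0), r² = 29/4 = 7.25.
r = √(7.25) ≈ 2.69.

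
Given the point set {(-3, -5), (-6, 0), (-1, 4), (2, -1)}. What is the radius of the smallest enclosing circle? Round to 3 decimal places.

A smallest enclosing disk is always determined by at most three of the input points on its boundary.
The farthest pair is (-3, -5)–(-1, 4) with squared distance 85. The circle on this segment as diameter has centre (-2, -0.5) and r² = 85/4 = 21.25.
Check (-6, 0): distance² to centre = 16.25 ≤ 21.25, so it lies inside.
All remaining points lie in this disk, and no smaller disk contains both endpoints, so this is the minimum enclosing circle.
r = √(21.25) ≈ 4.610.

4.610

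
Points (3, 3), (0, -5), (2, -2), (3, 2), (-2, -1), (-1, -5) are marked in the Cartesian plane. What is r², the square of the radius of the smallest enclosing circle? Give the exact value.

20

The minimum enclosing circle of a finite set is fixed by two of the points (as a diameter) or three (as a circumcircle).
The farthest pair is (3, 3)–(-1, -5) with squared distance 80. The circle on this segment as diameter has centre (1, -1) and r² = 80/4 = 20.
Check (0, -5): distance² to centre = 17 ≤ 20, so it lies inside.
All remaining points lie in this disk, and no smaller disk contains both endpoints, so this is the minimum enclosing circle.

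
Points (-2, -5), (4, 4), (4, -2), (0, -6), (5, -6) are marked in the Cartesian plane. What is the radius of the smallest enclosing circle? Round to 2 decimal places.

5.57

The minimum enclosing circle is determined by three boundary points: (-2, -5), (4, 4), (5, -6).
Their circumcentre is (97/46, -57/46) with r² = 32825/1058.
The farthest remaining point (0, -6) is at distance² 28685/1058 ≤ 32825/1058.
r = √(32825/1058) ≈ 5.57.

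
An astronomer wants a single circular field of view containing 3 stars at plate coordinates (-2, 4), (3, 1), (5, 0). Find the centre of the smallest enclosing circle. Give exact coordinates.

(1.5, 2)

Call the three points A, B, C in the order given.
Side lengths²: AB² = 34, AC² = 65, BC² = 5.
Since AC² = 65 ≥ 34 + 5 = 39, the angle opposite AC is not acute, so the smallest enclosing circle has AC as diameter.
Centre = midpoint of AC = (1.5, 2), r² = 65/4 = 16.25.
Centre = (1.5, 2).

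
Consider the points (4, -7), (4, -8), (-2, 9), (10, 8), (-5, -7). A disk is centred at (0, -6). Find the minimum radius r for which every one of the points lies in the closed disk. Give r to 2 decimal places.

17.20

The required radius is the distance from (0, -6) to the farthest point.
Squared distances: 17, 20, 229, 296, 26.
Maximum is 296, attained at (10, 8).
r = √296 ≈ 17.20.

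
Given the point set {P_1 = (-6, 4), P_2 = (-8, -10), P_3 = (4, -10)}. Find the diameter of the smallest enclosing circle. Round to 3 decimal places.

Side lengths²: P_1P_2² = 200, P_1P_3² = 296, P_2P_3² = 144.
Since P_1P_3² = 296 < 200 + 144 = 344, the triangle is acute, so the smallest enclosing circle is the circumcircle.
Circumcentre = (-2, -26/7), r² = 3700/49.
Diameter = 2r = 2√(3700/49) ≈ 17.379.

17.379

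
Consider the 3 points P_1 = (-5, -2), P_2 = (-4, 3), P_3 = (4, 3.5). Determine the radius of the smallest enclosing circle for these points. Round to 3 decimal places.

5.274

Side lengths²: P_1P_2² = 26, P_1P_3² = 111.25, P_2P_3² = 64.25.
Since P_1P_3² = 111.25 ≥ 64.25 + 26 = 90.25, the angle opposite P_1P_3 is not acute, so the smallest enclosing circle has P_1P_3 as diameter.
Centre = midpoint of P_1P_3 = (-0.5, 0.75), r² = 111.25/4 = 27.8125.
r = √(27.8125) ≈ 5.274.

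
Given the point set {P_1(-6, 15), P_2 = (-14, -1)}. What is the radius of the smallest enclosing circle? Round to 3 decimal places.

8.944

The smallest circle enclosing two points has them as diameter endpoints.
Centre = midpoint = (-10, 7); r² = |P_1P_2|²/4 = 320/4 = 80.
r = √80 ≈ 8.944.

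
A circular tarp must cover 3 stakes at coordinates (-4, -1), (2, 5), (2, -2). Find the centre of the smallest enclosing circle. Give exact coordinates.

Call the three points A, B, C in the order given.
Side lengths²: AB² = 72, AC² = 37, BC² = 49.
Since AB² = 72 < 49 + 37 = 86, the triangle is acute, so the smallest enclosing circle is the circumcircle.
Circumcentre = (-0.5, 1.5), r² = 18.5.
Centre = (-0.5, 1.5).

(-0.5, 1.5)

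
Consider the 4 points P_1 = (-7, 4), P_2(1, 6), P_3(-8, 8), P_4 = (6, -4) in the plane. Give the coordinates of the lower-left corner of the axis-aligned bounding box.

x-range [-8, 6], y-range [-4, 8].
The lower-left corner is (-8, -4).

(-8, -4)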